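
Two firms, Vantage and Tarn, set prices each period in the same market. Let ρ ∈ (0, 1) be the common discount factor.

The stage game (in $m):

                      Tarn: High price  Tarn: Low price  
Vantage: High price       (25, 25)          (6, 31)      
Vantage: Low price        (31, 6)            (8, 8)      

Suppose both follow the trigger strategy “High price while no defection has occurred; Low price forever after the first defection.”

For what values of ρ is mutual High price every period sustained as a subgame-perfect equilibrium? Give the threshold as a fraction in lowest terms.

6/23

Under grim trigger the critical discount factor is (T−C)/(T−P) with T = 31, C = 25, P = 8.
ρ* = (31−25)/(31−8) = 6/23.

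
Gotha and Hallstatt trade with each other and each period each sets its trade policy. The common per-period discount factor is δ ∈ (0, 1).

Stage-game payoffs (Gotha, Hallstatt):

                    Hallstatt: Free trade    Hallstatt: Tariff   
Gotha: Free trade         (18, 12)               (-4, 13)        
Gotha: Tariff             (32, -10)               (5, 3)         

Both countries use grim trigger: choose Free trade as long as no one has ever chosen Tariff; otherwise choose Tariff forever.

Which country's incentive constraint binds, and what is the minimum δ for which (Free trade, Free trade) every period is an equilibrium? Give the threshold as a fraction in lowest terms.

Gotha; δ ≥ 14/27

For Gotha: deviation gain 32−18 = 14, per-period punishment loss 18−5 = 13. IC gives δ ≥ 14/27.
For Hallstatt: gain 1, loss 9 per period, so δ ≥ 1/10.
The tighter constraint is Gotha's, so cooperation needs δ ≥ 14/27.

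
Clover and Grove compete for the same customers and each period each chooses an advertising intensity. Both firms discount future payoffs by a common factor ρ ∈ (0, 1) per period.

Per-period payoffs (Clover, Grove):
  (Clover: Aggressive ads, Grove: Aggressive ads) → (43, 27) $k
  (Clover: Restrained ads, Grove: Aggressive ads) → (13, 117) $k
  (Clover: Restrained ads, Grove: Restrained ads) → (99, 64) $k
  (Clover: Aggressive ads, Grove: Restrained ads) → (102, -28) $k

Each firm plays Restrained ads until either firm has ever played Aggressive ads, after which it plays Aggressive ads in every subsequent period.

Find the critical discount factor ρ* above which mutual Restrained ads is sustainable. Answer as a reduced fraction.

53/90

Clover's threshold: (102−99)/(102−43) = 3/59.
Grove's threshold: (117−64)/(117−27) = 53/90.
3/59 < 53/90, so Grove binds and ρ* = 53/90.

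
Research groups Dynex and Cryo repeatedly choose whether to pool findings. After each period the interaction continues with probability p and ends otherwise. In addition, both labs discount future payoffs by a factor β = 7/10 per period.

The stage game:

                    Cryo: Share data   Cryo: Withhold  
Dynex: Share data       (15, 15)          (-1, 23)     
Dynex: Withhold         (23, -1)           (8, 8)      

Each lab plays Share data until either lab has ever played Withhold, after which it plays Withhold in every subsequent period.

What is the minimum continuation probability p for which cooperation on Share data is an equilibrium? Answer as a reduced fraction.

Expected continuation weight on next period's payoff is β·p = 7/10·p, which plays the role of the discount factor.
Cooperation requires 7/10·p ≥ (23−15)/(23−8) = 8/15, hence p ≥ 16/21.

16/21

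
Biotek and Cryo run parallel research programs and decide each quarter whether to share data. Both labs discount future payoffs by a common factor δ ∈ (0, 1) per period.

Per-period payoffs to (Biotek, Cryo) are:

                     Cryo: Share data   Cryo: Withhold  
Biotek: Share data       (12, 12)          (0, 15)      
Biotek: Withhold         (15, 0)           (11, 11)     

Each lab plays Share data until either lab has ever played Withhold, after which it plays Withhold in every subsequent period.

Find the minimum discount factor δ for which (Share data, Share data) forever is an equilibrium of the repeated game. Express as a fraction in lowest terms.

12/(1−δ) ≥ 15 + 11δ/(1−δ)
12 ≥ 15 − 4δ
δ ≥ 3/4.

3/4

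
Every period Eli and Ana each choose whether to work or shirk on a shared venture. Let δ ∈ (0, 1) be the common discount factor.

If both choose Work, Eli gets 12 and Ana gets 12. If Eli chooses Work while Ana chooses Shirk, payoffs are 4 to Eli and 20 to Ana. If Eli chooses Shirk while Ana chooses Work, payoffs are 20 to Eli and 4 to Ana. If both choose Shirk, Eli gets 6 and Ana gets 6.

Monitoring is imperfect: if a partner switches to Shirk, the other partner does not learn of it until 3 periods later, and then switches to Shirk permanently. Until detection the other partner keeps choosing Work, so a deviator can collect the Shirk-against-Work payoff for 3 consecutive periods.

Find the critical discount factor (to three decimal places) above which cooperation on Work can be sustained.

0.830

The best deviation is to choose Shirk for all 3 undetected periods, earning 20 each, then 6 forever once detected.
Deviation value: 20(1−δ^3)/(1−δ) + 6δ^3/(1−δ); cooperation value: 12/(1−δ).
IC: 12 ≥ 20(1−δ^3) + 6δ^3 = 20 − 14δ^3.
So δ^3 ≥ 8/14 = 4/7, giving δ ≥ (4/7)^(1/3) ≈ 0.830.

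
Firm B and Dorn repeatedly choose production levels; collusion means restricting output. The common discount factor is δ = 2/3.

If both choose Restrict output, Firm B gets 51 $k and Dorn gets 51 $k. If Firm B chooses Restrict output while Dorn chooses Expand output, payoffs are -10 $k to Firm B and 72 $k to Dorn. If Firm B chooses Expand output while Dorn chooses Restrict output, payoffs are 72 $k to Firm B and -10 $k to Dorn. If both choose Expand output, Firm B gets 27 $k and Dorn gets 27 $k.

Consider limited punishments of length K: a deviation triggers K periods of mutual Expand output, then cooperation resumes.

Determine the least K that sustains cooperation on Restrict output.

Need Σ_{k=1}^{K} δ^k ≥ (72−51)/(51−27) = 0.8750 at δ = 2/3.
At K = 1 the sum is 0.6667 < 0.8750; at K = 2 it is 1.1111 ≥ 0.8750.
So the minimum punishment length is K = 2.

2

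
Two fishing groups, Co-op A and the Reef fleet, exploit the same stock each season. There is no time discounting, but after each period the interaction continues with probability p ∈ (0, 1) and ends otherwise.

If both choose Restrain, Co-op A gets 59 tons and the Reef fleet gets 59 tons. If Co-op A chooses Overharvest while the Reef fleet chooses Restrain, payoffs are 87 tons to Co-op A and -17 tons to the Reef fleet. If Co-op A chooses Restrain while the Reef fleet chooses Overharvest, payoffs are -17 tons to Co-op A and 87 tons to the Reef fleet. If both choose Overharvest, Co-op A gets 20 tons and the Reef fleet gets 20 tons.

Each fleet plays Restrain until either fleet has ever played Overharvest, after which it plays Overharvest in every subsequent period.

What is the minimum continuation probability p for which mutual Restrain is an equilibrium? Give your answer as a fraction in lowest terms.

28/67

Expected cooperation value is 59 + p·59 + p²·59 + … = 59/(1−p); deviation gives 87 + p·20/(1−p).
59 ≥ 87(1−p) + 20p ⇒ 67p ≥ 28 ⇒ p ≥ 28/67.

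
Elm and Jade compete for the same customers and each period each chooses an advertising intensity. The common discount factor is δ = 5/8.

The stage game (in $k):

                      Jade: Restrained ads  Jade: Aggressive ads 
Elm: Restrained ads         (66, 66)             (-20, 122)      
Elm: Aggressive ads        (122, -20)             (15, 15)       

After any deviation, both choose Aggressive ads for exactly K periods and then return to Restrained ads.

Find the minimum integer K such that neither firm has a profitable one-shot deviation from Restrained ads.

3

IC: δ(1−δ^K)/(1−δ) ≥ (122−66)/(66−15) = 56/51.
With δ = 5/8: need 1 − δ^K ≥ 56/51·(1−5/8)/(5/8), i.e. δ^K ≤ 0.3412.
Since (5/8)^2 = 0.3906 and (5/8)^3 = 0.2441, the smallest such K is 3.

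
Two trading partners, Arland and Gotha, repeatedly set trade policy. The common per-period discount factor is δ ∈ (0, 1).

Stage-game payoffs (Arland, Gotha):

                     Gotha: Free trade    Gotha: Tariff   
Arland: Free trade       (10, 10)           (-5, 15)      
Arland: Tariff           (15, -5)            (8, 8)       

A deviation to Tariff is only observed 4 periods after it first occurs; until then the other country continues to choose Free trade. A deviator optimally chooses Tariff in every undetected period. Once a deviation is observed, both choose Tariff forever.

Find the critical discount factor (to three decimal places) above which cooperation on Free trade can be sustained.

Deviating for the 4 undetected periods gains 15−10 = 5 per period over cooperation, then loses 10−8 = 2 per period forever once punishment starts.
Gain: 5(1 + δ + … + δ^3); loss: 2·δ^4/(1−δ).
No profitable deviation ⇔ 5(1−δ^4) ≤ 2·δ^4, i.e. δ^4 ≥ 5/(5+2) = 5/7.
Hence δ ≥ (5/7)^(1/4) ≈ 0.919.

0.919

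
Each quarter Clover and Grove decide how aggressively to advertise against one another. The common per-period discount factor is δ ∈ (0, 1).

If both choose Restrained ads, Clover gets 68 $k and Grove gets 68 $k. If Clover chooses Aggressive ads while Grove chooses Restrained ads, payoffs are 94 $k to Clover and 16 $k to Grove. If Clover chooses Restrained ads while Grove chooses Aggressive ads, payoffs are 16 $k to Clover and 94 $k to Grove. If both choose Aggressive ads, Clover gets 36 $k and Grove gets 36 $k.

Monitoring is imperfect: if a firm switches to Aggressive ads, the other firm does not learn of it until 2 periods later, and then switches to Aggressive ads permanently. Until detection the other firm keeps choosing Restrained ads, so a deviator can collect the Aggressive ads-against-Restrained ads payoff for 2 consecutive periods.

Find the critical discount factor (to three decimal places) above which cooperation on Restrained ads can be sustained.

0.670

Deviating for the 2 undetected periods gains 94−68 = 26 per period over cooperation, then loses 68−36 = 32 per period forever once punishment starts.
Gain: 26(1 + δ + … + δ^1); loss: 32·δ^2/(1−δ).
No profitable deviation ⇔ 26(1−δ^2) ≤ 32·δ^2, i.e. δ^2 ≥ 26/(26+32) = 13/29.
Hence δ ≥ (13/29)^(1/2) ≈ 0.670.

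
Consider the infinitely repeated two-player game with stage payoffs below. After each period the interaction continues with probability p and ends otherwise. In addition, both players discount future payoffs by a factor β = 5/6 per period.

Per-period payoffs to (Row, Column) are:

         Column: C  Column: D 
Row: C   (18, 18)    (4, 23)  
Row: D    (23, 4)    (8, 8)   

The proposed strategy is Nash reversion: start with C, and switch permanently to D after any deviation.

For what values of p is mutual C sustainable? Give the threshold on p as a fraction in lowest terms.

2/5

With continuation probability p and discount β, the effective per-period discount factor is βp.
Grim-trigger IC: βp ≥ (23−18)/(23−8) = 1/3.
So p ≥ (1/3)/(5/6) = 2/5.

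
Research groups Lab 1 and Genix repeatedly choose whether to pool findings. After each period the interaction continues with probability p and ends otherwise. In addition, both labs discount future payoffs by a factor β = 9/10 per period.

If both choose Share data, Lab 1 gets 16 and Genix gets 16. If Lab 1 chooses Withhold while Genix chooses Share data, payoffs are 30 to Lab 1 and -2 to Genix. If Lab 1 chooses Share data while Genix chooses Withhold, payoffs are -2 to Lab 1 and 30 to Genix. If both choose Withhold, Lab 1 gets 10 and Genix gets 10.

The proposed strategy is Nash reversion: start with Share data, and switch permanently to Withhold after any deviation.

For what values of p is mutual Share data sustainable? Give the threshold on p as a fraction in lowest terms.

Expected continuation weight on next period's payoff is β·p = 9/10·p, which plays the role of the discount factor.
Cooperation requires 9/10·p ≥ (30−16)/(30−10) = 7/10, hence p ≥ 7/9.

7/9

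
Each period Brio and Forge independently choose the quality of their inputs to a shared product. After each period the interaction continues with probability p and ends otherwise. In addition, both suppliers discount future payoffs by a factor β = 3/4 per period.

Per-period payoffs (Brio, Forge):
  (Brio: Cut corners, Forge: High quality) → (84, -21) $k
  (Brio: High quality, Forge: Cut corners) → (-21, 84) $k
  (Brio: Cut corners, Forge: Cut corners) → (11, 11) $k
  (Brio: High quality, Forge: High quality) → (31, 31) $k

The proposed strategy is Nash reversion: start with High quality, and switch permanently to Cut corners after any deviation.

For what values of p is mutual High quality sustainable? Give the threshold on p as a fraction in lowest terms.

Expected continuation weight on next period's payoff is β·p = 3/4·p, which plays the role of the discount factor.
Cooperation requires 3/4·p ≥ (84−31)/(84−11) = 53/73, hence p ≥ 212/219.

212/219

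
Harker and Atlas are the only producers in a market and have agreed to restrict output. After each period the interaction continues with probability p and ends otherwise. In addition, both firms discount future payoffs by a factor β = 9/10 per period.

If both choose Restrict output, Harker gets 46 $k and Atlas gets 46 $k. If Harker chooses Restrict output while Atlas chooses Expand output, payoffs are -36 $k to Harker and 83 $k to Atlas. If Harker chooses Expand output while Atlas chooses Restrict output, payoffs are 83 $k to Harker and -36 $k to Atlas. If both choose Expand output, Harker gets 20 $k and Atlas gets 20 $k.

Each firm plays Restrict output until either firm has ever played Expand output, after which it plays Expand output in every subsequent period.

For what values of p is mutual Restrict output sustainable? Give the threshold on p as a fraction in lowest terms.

370/567

With continuation probability p and discount β, the effective per-period discount factor is βp.
Grim-trigger IC: βp ≥ (83−46)/(83−20) = 37/63.
So p ≥ (37/63)/(9/10) = 370/567.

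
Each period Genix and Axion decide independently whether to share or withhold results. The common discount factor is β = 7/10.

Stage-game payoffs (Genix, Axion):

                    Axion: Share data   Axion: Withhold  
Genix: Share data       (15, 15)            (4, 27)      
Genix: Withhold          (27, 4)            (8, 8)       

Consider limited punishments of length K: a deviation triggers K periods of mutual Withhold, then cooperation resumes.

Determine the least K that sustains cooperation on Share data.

IC: β(1−β^K)/(1−β) ≥ (27−15)/(15−8) = 12/7.
With β = 7/10: need 1 − β^K ≥ 12/7·(1−7/10)/(7/10), i.e. β^K ≤ 0.2653.
Since (7/10)^3 = 0.3430 and (7/10)^4 = 0.2401, the smallest such K is 4.

4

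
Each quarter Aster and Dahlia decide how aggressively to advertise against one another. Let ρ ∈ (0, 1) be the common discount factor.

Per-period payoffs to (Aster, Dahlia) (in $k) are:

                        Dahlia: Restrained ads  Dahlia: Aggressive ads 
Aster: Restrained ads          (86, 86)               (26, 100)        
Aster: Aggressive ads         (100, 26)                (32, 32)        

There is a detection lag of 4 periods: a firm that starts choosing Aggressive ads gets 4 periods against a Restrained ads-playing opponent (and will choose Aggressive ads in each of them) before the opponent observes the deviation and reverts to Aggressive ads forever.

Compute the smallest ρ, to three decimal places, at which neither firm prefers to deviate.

The best deviation is to choose Aggressive ads for all 4 undetected periods, earning 100 each, then 32 forever once detected.
Deviation value: 100(1−ρ^4)/(1−ρ) + 32ρ^4/(1−ρ); cooperation value: 86/(1−ρ).
IC: 86 ≥ 100(1−ρ^4) + 32ρ^4 = 100 − 68ρ^4.
So ρ^4 ≥ 14/68 = 7/34, giving ρ ≥ (7/34)^(1/4) ≈ 0.674.

0.674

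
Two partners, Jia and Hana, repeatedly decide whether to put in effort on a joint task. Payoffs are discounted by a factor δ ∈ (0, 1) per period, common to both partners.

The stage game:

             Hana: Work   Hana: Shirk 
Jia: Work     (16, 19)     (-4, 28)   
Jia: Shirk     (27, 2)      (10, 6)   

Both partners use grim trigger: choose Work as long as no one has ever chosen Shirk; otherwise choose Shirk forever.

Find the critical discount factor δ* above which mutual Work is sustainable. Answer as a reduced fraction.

11/17

Jia: cooperation gives 16 each period; deviation gives 27 once then 10 forever.
  16/(1−δ) ≥ 27 + 10δ/(1−δ) ⇒ δ ≥ 11/17.
Hana: cooperation gives 19 each period; deviation gives 28 once then 6 forever.
  δ ≥ 9/22.
Both must hold, so the binding constraint is Jia's: δ ≥ 11/17.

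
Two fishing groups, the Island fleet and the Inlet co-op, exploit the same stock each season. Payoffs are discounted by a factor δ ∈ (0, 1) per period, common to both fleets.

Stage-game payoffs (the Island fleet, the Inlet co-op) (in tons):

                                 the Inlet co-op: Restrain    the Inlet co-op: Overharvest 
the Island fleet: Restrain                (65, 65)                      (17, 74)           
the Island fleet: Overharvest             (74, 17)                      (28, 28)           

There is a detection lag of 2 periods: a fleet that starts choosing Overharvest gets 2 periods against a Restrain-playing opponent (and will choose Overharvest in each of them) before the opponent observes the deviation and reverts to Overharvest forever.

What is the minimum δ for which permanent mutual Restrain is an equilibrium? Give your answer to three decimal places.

0.442

The best deviation is to choose Overharvest for all 2 undetected periods, earning 74 each, then 28 forever once detected.
Deviation value: 74(1−δ^2)/(1−δ) + 28δ^2/(1−δ); cooperation value: 65/(1−δ).
IC: 65 ≥ 74(1−δ^2) + 28δ^2 = 74 − 46δ^2.
So δ^2 ≥ 9/46, giving δ ≥ (9/46)^(1/2) ≈ 0.442.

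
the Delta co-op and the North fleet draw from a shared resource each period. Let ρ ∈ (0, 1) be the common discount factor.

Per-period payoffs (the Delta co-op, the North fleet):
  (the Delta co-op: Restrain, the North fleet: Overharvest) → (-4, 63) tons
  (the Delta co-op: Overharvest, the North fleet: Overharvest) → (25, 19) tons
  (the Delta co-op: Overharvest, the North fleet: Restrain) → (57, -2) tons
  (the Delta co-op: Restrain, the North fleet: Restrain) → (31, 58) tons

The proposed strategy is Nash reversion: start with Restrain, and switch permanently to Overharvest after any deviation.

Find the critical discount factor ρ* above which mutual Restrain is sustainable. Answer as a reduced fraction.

13/16

the Delta co-op's threshold: (57−31)/(57−25) = 13/16.
the North fleet's threshold: (63−58)/(63−19) = 5/44.
13/16 > 5/44, so the Delta co-op binds and ρ* = 13/16.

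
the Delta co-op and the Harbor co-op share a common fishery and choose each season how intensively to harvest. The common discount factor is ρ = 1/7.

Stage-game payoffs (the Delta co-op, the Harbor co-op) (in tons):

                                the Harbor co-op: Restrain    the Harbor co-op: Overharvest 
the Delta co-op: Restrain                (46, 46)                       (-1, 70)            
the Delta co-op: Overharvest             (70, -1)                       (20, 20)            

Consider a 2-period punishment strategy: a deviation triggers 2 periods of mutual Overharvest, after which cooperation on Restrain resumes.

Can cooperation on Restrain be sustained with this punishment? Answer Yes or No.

A one-shot deviation gives 70 now, then 20 for 2 periods, then back to 46.
Gain from deviating: (70−46) today; loss: (46−20) in each of the next 2 periods.
No-deviation condition: (46−20)(ρ+…+ρ^2) ≥ 70−46, i.e. ρ+…+ρ^2 ≥ 12/13.
At ρ = 1/7: ρ+…+ρ^2 = 0.1633 < 0.9231.
So cooperation is not sustainable.

No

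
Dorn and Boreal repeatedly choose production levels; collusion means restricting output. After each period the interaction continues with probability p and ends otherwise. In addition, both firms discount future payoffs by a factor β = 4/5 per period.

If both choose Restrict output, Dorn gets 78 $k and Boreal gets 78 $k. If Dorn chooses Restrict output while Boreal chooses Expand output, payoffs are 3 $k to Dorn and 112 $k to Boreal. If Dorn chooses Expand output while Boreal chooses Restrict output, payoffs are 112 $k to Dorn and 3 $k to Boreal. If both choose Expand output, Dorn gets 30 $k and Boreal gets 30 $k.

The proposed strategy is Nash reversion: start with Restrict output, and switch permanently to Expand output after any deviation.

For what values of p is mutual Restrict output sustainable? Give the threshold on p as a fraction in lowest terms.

85/164

Expected continuation weight on next period's payoff is β·p = 4/5·p, which plays the role of the discount factor.
Cooperation requires 4/5·p ≥ (112−78)/(112−30) = 17/41, hence p ≥ 85/164.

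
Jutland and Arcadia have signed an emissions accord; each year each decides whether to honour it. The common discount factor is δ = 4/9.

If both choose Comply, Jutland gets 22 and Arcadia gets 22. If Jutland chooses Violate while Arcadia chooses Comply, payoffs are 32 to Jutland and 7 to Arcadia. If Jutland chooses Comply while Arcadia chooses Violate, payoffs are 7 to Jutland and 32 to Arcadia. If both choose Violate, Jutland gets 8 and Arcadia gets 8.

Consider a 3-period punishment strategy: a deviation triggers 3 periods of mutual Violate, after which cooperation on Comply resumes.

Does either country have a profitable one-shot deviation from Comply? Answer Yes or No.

No

Comparing payoff streams over the 4 periods until play realigns: cooperate → 22(1+δ+…+δ^3); deviate → 32 + 8(δ+…+δ^3).
Cooperation is sustained iff (22−8)(δ+…+δ^3) ≥ 32−22.
δ+…+δ^3 = 4/9·(1−(4/9)^3)/(1−4/9) = 0.7298, and (32−22)/(22−8) = 0.7143.
0.7298 ≥ 0.7143, so cooperation is sustainable.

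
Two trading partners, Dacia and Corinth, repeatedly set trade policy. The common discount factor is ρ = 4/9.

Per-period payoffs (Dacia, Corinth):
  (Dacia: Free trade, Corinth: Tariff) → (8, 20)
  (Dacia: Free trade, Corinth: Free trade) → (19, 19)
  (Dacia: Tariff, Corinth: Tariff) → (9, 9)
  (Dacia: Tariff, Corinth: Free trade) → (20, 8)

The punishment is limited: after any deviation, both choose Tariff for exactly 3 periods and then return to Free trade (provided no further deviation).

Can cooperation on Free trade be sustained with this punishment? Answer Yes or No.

Yes

IC: ρ+…+ρ^3 ≥ (20−19)/(19−9) = 1/10.
At ρ = 4/9: partial sum = 0.7298 ≥ 0.1000. Cooperation sustainable.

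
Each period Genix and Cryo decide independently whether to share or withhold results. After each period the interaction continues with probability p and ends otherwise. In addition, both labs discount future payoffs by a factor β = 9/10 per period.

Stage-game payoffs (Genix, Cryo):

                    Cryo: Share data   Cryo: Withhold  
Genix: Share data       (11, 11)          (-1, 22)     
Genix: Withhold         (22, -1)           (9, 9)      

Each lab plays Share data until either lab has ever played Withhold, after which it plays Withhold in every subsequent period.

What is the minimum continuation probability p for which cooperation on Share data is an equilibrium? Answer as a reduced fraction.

Expected continuation weight on next period's payoff is β·p = 9/10·p, which plays the role of the discount factor.
Cooperation requires 9/10·p ≥ (22−11)/(22−9) = 11/13, hence p ≥ 110/117.

110/117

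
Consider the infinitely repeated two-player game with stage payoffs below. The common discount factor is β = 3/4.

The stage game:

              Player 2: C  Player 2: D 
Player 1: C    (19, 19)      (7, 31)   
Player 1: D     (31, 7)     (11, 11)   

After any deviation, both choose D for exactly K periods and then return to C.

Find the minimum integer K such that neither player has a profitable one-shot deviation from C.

3

IC: β(1−β^K)/(1−β) ≥ (31−19)/(19−11) = 3/2.
With β = 3/4: need 1 − β^K ≥ 3/2·(1−3/4)/(3/4), i.e. β^K ≤ 0.5000.
Since (3/4)^2 = 0.5625 and (3/4)^3 = 0.4219, the smallest such K is 3.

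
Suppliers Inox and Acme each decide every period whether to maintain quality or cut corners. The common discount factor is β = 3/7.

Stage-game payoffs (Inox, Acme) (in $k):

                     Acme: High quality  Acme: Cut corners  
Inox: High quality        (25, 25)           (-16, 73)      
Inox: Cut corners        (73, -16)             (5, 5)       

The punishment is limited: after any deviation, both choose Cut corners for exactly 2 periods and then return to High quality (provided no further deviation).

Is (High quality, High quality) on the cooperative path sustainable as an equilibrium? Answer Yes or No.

IC: β+…+β^2 ≥ (73−25)/(25−5) = 12/5.
At β = 3/7: partial sum = 0.6122 < 2.4000. Cooperation not sustainable.

No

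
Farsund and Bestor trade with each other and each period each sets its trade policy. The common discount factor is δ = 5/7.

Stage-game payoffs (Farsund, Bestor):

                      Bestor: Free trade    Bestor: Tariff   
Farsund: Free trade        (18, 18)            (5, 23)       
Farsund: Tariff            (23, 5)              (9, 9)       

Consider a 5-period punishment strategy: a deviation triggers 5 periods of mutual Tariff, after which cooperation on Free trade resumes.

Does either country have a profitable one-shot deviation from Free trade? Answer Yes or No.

No

A one-shot deviation gives 23 now, then 9 for 5 periods, then back to 18.
Gain from deviating: (23−18) today; loss: (18−9) in each of the next 5 periods.
No-deviation condition: (18−9)(δ+…+δ^5) ≥ 23−18, i.e. δ+…+δ^5 ≥ 5/9.
At δ = 5/7: δ+…+δ^5 = 2.0352 ≥ 0.5556.
So cooperation is sustainable.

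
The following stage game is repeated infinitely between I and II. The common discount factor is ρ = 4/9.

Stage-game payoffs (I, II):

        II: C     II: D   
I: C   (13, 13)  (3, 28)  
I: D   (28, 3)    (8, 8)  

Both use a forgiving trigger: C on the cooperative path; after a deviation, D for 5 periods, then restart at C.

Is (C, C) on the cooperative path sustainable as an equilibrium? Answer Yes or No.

A one-shot deviation gives 28 now, then 8 for 5 periods, then back to 13.
Gain from deviating: (28−13) today; loss: (13−8) in each of the next 5 periods.
No-deviation condition: (13−8)(ρ+…+ρ^5) ≥ 28−13, i.e. ρ+…+ρ^5 ≥ 3.
At ρ = 4/9: ρ+…+ρ^5 = 0.7861 < 3.0000.
So cooperation is not sustainable.

No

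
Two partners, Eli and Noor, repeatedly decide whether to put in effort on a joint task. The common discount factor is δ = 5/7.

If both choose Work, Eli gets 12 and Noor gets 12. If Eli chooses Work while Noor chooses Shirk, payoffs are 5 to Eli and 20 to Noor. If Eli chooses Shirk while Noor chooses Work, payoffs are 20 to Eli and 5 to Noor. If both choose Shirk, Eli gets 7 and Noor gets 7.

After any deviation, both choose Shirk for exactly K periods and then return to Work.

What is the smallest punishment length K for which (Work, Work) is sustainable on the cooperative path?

IC: δ(1−δ^K)/(1−δ) ≥ (20−12)/(12−7) = 8/5.
With δ = 5/7: need 1 − δ^K ≥ 8/5·(1−5/7)/(5/7), i.e. δ^K ≤ 0.3600.
Since (5/7)^3 = 0.3644 and (5/7)^4 = 0.2603, the smallest such K is 4.

4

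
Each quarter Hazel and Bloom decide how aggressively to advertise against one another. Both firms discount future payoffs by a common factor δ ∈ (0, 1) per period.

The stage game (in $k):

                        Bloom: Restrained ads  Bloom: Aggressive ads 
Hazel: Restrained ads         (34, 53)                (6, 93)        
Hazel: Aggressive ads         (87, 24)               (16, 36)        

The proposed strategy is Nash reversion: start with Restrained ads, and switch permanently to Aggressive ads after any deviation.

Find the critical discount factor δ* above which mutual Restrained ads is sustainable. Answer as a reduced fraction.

For Hazel: deviation gain 87−34 = 53, per-period punishment loss 34−16 = 18. IC gives δ ≥ 53/71.
For Bloom: gain 40, loss 17 per period, so δ ≥ 40/57.
The tighter constraint is Hazel's, so cooperation needs δ ≥ 53/71.

53/71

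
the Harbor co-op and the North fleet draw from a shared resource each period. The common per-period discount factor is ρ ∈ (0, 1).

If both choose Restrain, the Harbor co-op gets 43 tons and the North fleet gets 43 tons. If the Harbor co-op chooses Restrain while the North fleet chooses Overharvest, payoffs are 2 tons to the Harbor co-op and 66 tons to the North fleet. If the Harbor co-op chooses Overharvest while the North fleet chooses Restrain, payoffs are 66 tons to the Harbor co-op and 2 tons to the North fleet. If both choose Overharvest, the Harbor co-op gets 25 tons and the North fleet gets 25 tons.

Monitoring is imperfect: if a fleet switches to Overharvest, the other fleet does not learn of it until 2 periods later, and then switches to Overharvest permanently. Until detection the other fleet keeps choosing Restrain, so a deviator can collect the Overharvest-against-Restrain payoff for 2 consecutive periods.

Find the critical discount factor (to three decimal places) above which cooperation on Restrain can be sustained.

0.749

The best deviation is to choose Overharvest for all 2 undetected periods, earning 66 each, then 25 forever once detected.
Deviation value: 66(1−ρ^2)/(1−ρ) + 25ρ^2/(1−ρ); cooperation value: 43/(1−ρ).
IC: 43 ≥ 66(1−ρ^2) + 25ρ^2 = 66 − 41ρ^2.
So ρ^2 ≥ 23/41, giving ρ ≥ (23/41)^(1/2) ≈ 0.749.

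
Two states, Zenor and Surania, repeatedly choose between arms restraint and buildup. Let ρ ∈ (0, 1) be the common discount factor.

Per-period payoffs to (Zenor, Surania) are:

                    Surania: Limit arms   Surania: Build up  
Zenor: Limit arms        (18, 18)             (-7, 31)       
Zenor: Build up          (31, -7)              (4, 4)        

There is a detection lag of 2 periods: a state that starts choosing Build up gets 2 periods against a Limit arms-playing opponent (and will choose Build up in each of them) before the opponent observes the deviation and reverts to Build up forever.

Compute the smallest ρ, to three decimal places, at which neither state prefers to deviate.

0.694

Deviating for the 2 undetected periods gains 31−18 = 13 per period over cooperation, then loses 18−4 = 14 per period forever once punishment starts.
Gain: 13(1 + ρ + … + ρ^1); loss: 14·ρ^2/(1−ρ).
No profitable deviation ⇔ 13(1−ρ^2) ≤ 14·ρ^2, i.e. ρ^2 ≥ 13/(13+14) = 13/27.
Hence ρ ≥ (13/27)^(1/2) ≈ 0.694.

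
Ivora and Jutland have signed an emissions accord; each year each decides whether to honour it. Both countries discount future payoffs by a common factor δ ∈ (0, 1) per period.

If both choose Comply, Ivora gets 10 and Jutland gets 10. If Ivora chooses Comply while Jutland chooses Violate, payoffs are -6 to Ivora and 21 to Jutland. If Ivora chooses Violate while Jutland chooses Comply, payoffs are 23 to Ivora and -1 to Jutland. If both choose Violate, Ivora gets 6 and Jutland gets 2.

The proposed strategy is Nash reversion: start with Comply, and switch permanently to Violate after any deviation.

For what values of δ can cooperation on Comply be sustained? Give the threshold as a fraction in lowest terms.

13/17

For Ivora: deviation gain 23−10 = 13, per-period punishment loss 10−6 = 4. IC gives δ ≥ 13/17.
For Jutland: gain 11, loss 8 per period, so δ ≥ 11/19.
The tighter constraint is Ivora's, so cooperation needs δ ≥ 13/17.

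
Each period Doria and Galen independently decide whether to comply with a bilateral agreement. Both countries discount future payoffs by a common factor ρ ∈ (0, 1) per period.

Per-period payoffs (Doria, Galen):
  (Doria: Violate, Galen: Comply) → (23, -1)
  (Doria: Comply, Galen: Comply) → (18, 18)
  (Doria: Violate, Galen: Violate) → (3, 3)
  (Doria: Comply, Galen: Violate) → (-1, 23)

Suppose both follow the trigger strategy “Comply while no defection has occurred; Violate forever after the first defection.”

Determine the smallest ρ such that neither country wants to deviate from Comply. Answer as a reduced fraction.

1/4

Cooperation forever yields 18 each period: 18/(1−ρ).
Deviating yields 23 once, then 3 forever: 23 + 3ρ/(1−ρ).
No profitable deviation requires 18/(1−ρ) ≥ 23 + 3ρ/(1−ρ).
Multiplying by (1−ρ): 18 ≥ 23(1−ρ) + 3ρ = 23 − 20ρ.
So 20ρ ≥ 5, i.e. ρ ≥ 5/20 = 1/4.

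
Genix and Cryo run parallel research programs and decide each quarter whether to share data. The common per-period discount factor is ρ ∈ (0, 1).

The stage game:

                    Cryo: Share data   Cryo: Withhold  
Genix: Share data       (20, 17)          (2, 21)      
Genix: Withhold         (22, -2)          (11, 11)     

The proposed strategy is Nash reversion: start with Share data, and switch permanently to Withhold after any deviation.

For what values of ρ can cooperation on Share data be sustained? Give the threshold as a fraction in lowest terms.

For Genix: deviation gain 22−20 = 2, per-period punishment loss 20−11 = 9. IC gives ρ ≥ 2/11.
For Cryo: gain 4, loss 6 per period, so ρ ≥ 4/10 = 2/5.
The tighter constraint is Cryo's, so cooperation needs ρ ≥ 2/5.

2/5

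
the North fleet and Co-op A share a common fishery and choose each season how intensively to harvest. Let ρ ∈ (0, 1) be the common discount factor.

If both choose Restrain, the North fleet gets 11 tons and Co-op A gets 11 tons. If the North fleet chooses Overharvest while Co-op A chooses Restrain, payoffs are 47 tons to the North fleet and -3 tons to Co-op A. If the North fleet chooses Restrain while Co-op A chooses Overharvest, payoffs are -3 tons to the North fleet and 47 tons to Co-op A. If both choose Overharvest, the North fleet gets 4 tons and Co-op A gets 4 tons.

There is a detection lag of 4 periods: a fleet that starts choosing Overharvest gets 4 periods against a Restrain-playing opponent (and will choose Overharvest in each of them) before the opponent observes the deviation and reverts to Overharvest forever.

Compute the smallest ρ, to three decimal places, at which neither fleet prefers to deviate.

A deviator earns 47 for 4 periods, then 4 forever; cooperating earns 11 forever. Multiplying the IC by (1−ρ):
11 ≥ 47(1−ρ^4) + 4ρ^4, so 43·ρ^4 ≥ 36 and ρ^4 ≥ 36/43.
ρ ≥ (36/43)^(1/4) ≈ 0.957.

0.957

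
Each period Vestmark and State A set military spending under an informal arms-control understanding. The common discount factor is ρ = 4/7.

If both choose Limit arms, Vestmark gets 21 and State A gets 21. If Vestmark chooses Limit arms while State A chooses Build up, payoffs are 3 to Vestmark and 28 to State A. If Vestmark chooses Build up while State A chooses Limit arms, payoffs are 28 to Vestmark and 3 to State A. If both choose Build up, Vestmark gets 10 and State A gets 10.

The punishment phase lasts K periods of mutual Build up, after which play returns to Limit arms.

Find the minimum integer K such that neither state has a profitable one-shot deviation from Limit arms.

2

No profitable deviation requires (21−10)(ρ+…+ρ^K) ≥ 28−21, i.e. ρ+…+ρ^K ≥ 7/11 ≈ 0.6364.
With ρ = 4/7, the partial sums are K=1: 0.5714, K=2: 0.8980.
K = 2 is the first length at which the sum reaches 0.6364.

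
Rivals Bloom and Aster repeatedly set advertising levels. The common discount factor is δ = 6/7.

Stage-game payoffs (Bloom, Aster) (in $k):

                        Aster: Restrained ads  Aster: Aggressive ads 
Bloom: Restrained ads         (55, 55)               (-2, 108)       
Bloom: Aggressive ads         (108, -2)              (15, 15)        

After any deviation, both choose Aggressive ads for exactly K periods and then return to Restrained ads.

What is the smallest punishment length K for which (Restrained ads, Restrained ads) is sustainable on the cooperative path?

2

IC: δ(1−δ^K)/(1−δ) ≥ (108−55)/(55−15) = 53/40.
With δ = 6/7: need 1 − δ^K ≥ 53/40·(1−6/7)/(6/7), i.e. δ^K ≤ 0.7792.
Since (6/7)^1 = 0.8571 and (6/7)^2 = 0.7347, the smallest such K is 2.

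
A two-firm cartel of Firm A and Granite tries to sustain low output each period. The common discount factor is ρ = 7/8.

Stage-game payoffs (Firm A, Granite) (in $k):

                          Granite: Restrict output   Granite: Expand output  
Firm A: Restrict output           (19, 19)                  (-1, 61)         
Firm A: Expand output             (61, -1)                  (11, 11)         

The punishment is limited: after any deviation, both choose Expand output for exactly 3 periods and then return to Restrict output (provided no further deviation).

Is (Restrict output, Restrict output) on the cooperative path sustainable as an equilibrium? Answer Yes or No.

IC: ρ+…+ρ^3 ≥ (61−19)/(19−11) = 21/4.
At ρ = 7/8: partial sum = 2.3105 < 5.2500. Cooperation not sustainable.

No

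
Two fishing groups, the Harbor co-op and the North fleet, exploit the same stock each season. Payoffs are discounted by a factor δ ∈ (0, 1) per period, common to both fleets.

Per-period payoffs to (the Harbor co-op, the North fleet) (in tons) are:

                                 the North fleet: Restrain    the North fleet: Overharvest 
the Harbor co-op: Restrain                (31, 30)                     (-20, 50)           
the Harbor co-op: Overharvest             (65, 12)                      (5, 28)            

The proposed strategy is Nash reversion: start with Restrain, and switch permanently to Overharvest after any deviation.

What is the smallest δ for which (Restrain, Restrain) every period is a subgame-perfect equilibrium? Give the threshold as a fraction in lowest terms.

the Harbor co-op: cooperation gives 31 each period; deviation gives 65 once then 5 forever.
  31/(1−δ) ≥ 65 + 5δ/(1−δ) ⇒ δ ≥ 34/60 = 17/30.
the North fleet: cooperation gives 30 each period; deviation gives 50 once then 28 forever.
  δ ≥ 20/22 = 10/11.
Both must hold, so the binding constraint is the North fleet's: δ ≥ 10/11.

10/11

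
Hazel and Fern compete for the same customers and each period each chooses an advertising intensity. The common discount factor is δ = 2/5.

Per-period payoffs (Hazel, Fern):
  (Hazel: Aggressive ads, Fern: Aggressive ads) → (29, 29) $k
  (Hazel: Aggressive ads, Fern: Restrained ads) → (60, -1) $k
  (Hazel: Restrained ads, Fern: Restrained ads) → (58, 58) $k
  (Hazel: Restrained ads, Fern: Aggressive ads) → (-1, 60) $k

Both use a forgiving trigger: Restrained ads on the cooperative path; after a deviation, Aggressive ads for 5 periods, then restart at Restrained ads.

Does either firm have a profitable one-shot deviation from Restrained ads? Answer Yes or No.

Comparing payoff streams over the 6 periods until play realigns: cooperate → 58(1+δ+…+δ^5); deviate → 60 + 29(δ+…+δ^5).
Cooperation is sustained iff (58−29)(δ+…+δ^5) ≥ 60−58.
δ+…+δ^5 = 2/5·(1−(2/5)^5)/(1−2/5) = 0.6598, and (60−58)/(58−29) = 0.0690.
0.6598 ≥ 0.0690, so cooperation is sustainable.

No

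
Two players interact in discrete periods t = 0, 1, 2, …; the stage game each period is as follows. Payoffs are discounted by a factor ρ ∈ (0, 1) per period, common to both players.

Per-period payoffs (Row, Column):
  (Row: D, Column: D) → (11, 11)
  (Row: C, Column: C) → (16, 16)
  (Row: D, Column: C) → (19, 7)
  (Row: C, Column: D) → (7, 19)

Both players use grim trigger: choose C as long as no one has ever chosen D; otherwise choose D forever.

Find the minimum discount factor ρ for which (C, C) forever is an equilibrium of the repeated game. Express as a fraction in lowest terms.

Under grim trigger the critical discount factor is (T−C)/(T−P) with T = 19, C = 16, P = 11.
ρ* = (19−16)/(19−11) = 3/8.

3/8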